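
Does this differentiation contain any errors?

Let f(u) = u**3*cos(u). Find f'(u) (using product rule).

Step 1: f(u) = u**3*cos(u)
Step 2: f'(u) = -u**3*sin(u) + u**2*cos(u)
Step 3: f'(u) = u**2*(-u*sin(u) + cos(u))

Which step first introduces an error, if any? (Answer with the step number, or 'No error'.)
Step 2

Step 2 is incorrect due to a wrong coefficient.
The step shows: -u**3*sin(u) + u**2*cos(u)
The correct value should be: -u**3*sin(u) + 3*u**2*cos(u)

Explanation: The coefficient 3 was incorrectly written as 1: the term 3*u**2*cos(u) was incorrectly written as u**2*cos(u)
The later steps are derived from this incorrect expression, so the error originates in Step 2.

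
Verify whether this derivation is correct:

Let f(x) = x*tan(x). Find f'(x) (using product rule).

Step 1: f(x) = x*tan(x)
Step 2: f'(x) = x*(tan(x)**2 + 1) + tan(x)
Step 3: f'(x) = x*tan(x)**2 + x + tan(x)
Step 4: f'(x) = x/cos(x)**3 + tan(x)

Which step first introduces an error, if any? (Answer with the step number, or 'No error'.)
Step 4

Step 4 is incorrect due to a wrong exponent.
The step shows: x/cos(x)**3 + tan(x)
The correct value should be: x/cos(x)**2 + tan(x)

Explanation: The exponent -2 on cos(x) was incorrectly written as -3: the term x/cos(x)**2 was incorrectly written as x/cos(x)**3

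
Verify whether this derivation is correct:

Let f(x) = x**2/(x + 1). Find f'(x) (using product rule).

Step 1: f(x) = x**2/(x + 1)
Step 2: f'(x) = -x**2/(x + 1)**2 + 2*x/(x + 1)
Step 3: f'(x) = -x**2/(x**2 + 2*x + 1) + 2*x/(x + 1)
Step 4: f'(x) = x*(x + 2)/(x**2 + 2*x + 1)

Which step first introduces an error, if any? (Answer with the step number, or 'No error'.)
No error

All steps in this derivation are correct.
The final answer f'(x) = x*(x + 2)/(x**2 + 2*x + 1) is valid.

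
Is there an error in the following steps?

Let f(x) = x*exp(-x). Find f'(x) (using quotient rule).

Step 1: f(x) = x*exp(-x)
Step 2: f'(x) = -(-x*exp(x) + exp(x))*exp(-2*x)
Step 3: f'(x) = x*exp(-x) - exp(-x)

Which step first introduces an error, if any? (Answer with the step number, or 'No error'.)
Step 2

Step 2 is incorrect due to a sign flip.
The step shows: -(-x*exp(x) + exp(x))*exp(-2*x)
The correct value should be: (-x*exp(x) + exp(x))*exp(-2*x)

Explanation: The sign of the whole expression was flipped: the term (-x*exp(x) + exp(x))*exp(-2*x) was incorrectly written as -(-x*exp(x) + exp(x))*exp(-2*x)
The later steps are derived from this incorrect expression, so the error originates in Step 2.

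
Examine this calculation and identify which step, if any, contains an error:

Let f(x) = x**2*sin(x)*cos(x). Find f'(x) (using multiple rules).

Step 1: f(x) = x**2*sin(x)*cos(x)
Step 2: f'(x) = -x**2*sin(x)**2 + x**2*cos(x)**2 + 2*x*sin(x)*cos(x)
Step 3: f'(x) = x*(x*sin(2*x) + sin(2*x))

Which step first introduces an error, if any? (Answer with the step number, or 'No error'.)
Step 3

Step 3 is incorrect due to a wrong trig function.
The step shows: x*(x*sin(2*x) + sin(2*x))
The correct value should be: x*(x*cos(2*x) + sin(2*x))

Explanation: cos(2*x) was incorrectly written as sin(2*x): the term x*(x*cos(2*x) + sin(2*x)) was incorrectly written as x*(x*sin(2*x) + sin(2*x))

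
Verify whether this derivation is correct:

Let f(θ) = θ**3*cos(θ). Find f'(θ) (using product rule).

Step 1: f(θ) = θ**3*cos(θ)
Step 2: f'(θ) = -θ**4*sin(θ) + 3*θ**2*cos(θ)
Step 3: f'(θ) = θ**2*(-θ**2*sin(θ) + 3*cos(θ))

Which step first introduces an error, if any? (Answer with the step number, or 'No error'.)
Step 2

Step 2 is incorrect due to a wrong exponent.
The step shows: -θ**4*sin(θ) + 3*θ**2*cos(θ)
The correct value should be: -θ**3*sin(θ) + 3*θ**2*cos(θ)

Explanation: The exponent 3 on θ was incorrectly written as 4: the term -θ**3*sin(θ) was incorrectly written as -θ**4*sin(θ)
The later steps are derived from this incorrect expression, so the error originates in Step 2.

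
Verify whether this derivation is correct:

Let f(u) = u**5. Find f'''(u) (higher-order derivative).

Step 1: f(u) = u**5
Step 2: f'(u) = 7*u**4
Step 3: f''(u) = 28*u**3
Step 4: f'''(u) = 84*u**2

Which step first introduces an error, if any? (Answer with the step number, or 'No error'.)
Step 2

Step 2 is incorrect due to a wrong coefficient.
The step shows: 7*u**4
The correct value should be: 5*u**4

Explanation: The coefficient 5 was incorrectly written as 7: the term 5*u**4 was incorrectly written as 7*u**4
The later steps are derived from this incorrect expression, so the error originates in Step 2.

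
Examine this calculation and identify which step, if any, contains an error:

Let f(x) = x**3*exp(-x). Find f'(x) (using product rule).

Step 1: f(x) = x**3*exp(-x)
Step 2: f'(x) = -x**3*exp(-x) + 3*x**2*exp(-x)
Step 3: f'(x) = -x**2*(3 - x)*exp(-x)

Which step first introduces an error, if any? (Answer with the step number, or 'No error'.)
Step 3

Step 3 is incorrect due to a sign flip.
The step shows: -x**2*(3 - x)*exp(-x)
The correct value should be: x**2*(3 - x)*exp(-x)

Explanation: The sign of the whole expression was flipped: the term x**2*(3 - x)*exp(-x) was incorrectly written as -x**2*(3 - x)*exp(-x)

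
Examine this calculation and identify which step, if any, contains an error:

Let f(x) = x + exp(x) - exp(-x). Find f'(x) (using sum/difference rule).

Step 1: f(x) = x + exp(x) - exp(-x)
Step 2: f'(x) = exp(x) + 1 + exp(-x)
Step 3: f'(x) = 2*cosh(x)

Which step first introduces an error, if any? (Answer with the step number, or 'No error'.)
Step 3

Step 3 is incorrect due to a dropped term.
The step shows: 2*cosh(x)
The correct value should be: 2*cosh(x) + 1

Explanation: A term was dropped: the term 1 was incorrectly omitted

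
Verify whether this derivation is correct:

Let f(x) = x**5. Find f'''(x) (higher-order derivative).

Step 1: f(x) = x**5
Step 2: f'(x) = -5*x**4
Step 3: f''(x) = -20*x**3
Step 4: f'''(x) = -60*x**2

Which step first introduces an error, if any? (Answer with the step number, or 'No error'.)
Step 2

Step 2 is incorrect due to a sign flip.
The step shows: -5*x**4
The correct value should be: 5*x**4

Explanation: The sign of the whole expression was flipped: the term 5*x**4 was incorrectly written as -5*x**4
The later steps are derived from this incorrect expression, so the error originates in Step 2.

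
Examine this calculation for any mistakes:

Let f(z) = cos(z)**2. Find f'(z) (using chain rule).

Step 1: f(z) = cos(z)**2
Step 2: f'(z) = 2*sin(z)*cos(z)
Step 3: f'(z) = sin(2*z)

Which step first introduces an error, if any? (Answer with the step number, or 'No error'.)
Step 2

Step 2 is incorrect due to a sign flip.
The step shows: 2*sin(z)*cos(z)
The correct value should be: -2*sin(z)*cos(z)

Explanation: The sign of the whole expression was flipped: the term -2*sin(z)*cos(z) was incorrectly written as 2*sin(z)*cos(z)
The later steps are derived from this incorrect expression, so the error originates in Step 2.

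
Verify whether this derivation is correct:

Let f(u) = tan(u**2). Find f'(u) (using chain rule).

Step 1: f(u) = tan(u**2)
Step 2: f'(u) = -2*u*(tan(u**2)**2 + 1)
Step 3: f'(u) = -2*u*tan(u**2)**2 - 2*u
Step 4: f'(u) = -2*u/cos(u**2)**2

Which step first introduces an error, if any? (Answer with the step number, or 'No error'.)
Step 2

Step 2 is incorrect due to a sign flip.
The step shows: -2*u*(tan(u**2)**2 + 1)
The correct value should be: 2*u*(tan(u**2)**2 + 1)

Explanation: The sign of the whole expression was flipped: the term 2*u*(tan(u**2)**2 + 1) was incorrectly written as -2*u*(tan(u**2)**2 + 1)
The later steps are derived from this incorrect expression, so the error originates in Step 2.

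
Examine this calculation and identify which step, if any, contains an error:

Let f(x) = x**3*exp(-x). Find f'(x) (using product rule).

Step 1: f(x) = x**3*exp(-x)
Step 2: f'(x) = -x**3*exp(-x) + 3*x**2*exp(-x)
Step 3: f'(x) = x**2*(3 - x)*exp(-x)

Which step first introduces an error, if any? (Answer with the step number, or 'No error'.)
No error

All steps in this derivation are correct.
The final answer f'(x) = x**2*(3 - x)*exp(-x) is valid.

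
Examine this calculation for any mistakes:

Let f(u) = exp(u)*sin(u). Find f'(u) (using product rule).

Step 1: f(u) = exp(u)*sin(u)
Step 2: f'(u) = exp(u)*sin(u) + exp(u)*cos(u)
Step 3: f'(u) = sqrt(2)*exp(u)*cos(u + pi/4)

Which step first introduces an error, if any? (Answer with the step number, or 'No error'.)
Step 3

Step 3 is incorrect due to a wrong trig function.
The step shows: sqrt(2)*exp(u)*cos(u + pi/4)
The correct value should be: sqrt(2)*exp(u)*sin(u + pi/4)

Explanation: sin(u + pi/4) was incorrectly written as cos(u + pi/4): the term sqrt(2)*exp(u)*sin(u + pi/4) was incorrectly written as sqrt(2)*exp(u)*cos(u + pi/4)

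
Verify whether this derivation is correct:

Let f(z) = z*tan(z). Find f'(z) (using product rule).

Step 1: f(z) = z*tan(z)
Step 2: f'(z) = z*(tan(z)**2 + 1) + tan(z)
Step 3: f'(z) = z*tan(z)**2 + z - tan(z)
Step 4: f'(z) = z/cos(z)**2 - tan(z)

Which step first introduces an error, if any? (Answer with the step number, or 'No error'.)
Step 3

Step 3 is incorrect due to a sign flip.
The step shows: z*tan(z)**2 + z - tan(z)
The correct value should be: z*tan(z)**2 + z + tan(z)

Explanation: The sign of one term was flipped: the term tan(z) was incorrectly written as -tan(z)
The later steps are derived from this incorrect expression, so the error originates in Step 3.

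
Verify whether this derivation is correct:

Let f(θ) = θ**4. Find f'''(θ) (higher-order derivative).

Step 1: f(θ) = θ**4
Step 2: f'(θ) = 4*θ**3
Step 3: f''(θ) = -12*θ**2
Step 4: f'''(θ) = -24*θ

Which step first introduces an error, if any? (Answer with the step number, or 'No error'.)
Step 3

Step 3 is incorrect due to a sign flip.
The step shows: -12*θ**2
The correct value should be: 12*θ**2

Explanation: The sign of the whole expression was flipped: the term 12*θ**2 was incorrectly written as -12*θ**2
The later steps are derived from this incorrect expression, so the error originates in Step 3.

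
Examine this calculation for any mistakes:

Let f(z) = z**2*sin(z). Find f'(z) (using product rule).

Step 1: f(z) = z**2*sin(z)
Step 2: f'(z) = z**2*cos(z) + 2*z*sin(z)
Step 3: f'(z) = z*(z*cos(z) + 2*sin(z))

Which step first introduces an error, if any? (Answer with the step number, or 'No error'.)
No error

All steps in this derivation are correct.
The final answer f'(z) = z*(z*cos(z) + 2*sin(z)) is valid.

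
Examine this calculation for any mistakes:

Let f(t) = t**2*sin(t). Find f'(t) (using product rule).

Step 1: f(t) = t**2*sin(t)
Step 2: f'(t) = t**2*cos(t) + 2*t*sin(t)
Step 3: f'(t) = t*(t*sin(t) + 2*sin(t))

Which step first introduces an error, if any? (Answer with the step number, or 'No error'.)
Step 3

Step 3 is incorrect due to a wrong trig function.
The step shows: t*(t*sin(t) + 2*sin(t))
The correct value should be: t*(t*cos(t) + 2*sin(t))

Explanation: cos(t) was incorrectly written as sin(t): the term t*(t*cos(t) + 2*sin(t)) was incorrectly written as t*(t*sin(t) + 2*sin(t))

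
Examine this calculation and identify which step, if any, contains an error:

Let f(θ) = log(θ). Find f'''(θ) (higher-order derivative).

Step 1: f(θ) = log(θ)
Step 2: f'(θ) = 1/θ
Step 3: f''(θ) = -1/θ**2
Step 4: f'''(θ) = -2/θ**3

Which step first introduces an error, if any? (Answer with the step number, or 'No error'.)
Step 4

Step 4 is incorrect due to a sign flip.
The step shows: -2/θ**3
The correct value should be: 2/θ**3

Explanation: The sign of the whole expression was flipped: the term 2/θ**3 was incorrectly written as -2/θ**3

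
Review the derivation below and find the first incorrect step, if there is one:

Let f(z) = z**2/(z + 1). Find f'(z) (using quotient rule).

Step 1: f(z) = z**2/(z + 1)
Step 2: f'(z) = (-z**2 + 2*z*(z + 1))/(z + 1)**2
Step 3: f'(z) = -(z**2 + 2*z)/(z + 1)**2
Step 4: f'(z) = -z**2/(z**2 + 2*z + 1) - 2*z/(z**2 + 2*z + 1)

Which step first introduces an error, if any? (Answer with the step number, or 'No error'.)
Step 3

Step 3 is incorrect due to a sign flip.
The step shows: -(z**2 + 2*z)/(z + 1)**2
The correct value should be: (z**2 + 2*z)/(z + 1)**2

Explanation: The sign of the whole expression was flipped: the term (z**2 + 2*z)/(z + 1)**2 was incorrectly written as -(z**2 + 2*z)/(z + 1)**2
The later steps are derived from this incorrect expression, so the error originates in Step 3.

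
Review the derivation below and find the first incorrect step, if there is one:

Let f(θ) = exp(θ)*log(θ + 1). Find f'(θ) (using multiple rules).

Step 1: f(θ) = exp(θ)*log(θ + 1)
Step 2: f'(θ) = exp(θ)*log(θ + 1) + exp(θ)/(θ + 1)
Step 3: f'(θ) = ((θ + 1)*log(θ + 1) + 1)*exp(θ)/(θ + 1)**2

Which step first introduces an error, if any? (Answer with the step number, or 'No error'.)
Step 3

Step 3 is incorrect due to a wrong exponent.
The step shows: ((θ + 1)*log(θ + 1) + 1)*exp(θ)/(θ + 1)**2
The correct value should be: ((θ + 1)*log(θ + 1) + 1)*exp(θ)/(θ + 1)

Explanation: The exponent -1 on θ + 1 was incorrectly written as -2: the term ((θ + 1)*log(θ + 1) + 1)*exp(θ)/(θ + 1) was incorrectly written as ((θ + 1)*log(θ + 1) + 1)*exp(θ)/(θ + 1)**2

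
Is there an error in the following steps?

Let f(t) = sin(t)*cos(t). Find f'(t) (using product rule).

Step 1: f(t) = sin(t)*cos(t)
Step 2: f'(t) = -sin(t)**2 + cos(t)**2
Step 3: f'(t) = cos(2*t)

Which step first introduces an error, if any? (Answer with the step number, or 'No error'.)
No error

All steps in this derivation are correct.
The final answer f'(t) = cos(2*t) is valid.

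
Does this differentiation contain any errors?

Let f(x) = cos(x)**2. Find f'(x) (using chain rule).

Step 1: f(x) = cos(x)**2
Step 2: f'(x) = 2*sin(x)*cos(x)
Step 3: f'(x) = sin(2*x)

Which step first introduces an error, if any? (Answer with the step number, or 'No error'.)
Step 2

Step 2 is incorrect due to a sign flip.
The step shows: 2*sin(x)*cos(x)
The correct value should be: -2*sin(x)*cos(x)

Explanation: The sign of the whole expression was flipped: the term -2*sin(x)*cos(x) was incorrectly written as 2*sin(x)*cos(x)
The later steps are derived from this incorrect expression, so the error originates in Step 2.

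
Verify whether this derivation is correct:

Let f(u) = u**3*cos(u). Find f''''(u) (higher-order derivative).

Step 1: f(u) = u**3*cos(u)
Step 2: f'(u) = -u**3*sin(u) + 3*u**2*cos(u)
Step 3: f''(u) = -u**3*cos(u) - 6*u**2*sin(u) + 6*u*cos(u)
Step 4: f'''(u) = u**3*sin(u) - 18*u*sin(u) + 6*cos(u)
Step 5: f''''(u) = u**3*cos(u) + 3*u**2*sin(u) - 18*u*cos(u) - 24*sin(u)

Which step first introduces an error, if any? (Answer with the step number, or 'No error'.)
Step 4

Step 4 is incorrect due to a dropped term.
The step shows: u**3*sin(u) - 18*u*sin(u) + 6*cos(u)
The correct value should be: u**3*sin(u) - 9*u**2*cos(u) - 18*u*sin(u) + 6*cos(u)

Explanation: A term was dropped: the term -9*u**2*cos(u) was incorrectly omitted
The later steps are derived from this incorrect expression, so the error originates in Step 4.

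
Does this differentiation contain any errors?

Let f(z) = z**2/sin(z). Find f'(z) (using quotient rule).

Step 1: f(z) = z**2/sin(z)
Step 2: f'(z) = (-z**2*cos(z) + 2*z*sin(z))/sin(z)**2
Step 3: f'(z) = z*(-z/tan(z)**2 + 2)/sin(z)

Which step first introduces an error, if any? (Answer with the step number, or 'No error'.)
Step 3

Step 3 is incorrect due to a wrong exponent.
The step shows: z*(-z/tan(z)**2 + 2)/sin(z)
The correct value should be: z*(-z/tan(z) + 2)/sin(z)

Explanation: The exponent -1 on tan(z) was incorrectly written as -2: the term z*(-z/tan(z) + 2)/sin(z) was incorrectly written as z*(-z/tan(z)**2 + 2)/sin(z)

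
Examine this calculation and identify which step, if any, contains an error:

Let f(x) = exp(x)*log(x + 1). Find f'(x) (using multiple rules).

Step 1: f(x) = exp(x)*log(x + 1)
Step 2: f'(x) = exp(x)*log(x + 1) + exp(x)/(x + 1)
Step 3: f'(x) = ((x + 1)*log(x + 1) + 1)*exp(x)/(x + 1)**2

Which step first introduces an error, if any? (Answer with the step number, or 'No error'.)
Step 3

Step 3 is incorrect due to a wrong exponent.
The step shows: ((x + 1)*log(x + 1) + 1)*exp(x)/(x + 1)**2
The correct value should be: ((x + 1)*log(x + 1) + 1)*exp(x)/(x + 1)

Explanation: The exponent -1 on x + 1 was incorrectly written as -2: the term ((x + 1)*log(x + 1) + 1)*exp(x)/(x + 1) was incorrectly written as ((x + 1)*log(x + 1) + 1)*exp(x)/(x + 1)**2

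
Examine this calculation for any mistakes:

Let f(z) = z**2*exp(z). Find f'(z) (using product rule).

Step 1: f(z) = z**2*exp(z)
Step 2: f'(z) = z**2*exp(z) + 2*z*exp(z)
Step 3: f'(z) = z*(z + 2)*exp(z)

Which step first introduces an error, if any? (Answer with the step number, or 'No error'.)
No error

All steps in this derivation are correct.
The final answer f'(z) = z*(z + 2)*exp(z) is valid.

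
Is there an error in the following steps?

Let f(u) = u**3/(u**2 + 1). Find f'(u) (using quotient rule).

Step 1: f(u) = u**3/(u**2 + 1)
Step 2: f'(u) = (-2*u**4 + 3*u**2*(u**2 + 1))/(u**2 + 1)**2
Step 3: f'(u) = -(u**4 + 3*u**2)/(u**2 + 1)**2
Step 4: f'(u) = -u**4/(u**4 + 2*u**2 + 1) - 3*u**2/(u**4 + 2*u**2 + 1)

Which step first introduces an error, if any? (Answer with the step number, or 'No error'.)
Step 3

Step 3 is incorrect due to a sign flip.
The step shows: -(u**4 + 3*u**2)/(u**2 + 1)**2
The correct value should be: (u**4 + 3*u**2)/(u**2 + 1)**2

Explanation: The sign of the whole expression was flipped: the term (u**4 + 3*u**2)/(u**2 + 1)**2 was incorrectly written as -(u**4 + 3*u**2)/(u**2 + 1)**2
The later steps are derived from this incorrect expression, so the error originates in Step 3.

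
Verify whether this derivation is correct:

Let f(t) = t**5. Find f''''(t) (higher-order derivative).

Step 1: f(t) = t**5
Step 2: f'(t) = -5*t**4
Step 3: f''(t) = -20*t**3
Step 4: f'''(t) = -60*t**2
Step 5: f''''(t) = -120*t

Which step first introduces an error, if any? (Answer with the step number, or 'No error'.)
Step 2

Step 2 is incorrect due to a sign flip.
The step shows: -5*t**4
The correct value should be: 5*t**4

Explanation: The sign of the whole expression was flipped: the term 5*t**4 was incorrectly written as -5*t**4
The later steps are derived from this incorrect expression, so the error originates in Step 2.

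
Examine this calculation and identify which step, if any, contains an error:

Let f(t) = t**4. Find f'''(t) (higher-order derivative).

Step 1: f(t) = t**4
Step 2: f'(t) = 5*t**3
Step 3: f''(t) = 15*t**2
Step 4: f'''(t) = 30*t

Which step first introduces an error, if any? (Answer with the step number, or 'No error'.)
Step 2

Step 2 is incorrect due to a wrong coefficient.
The step shows: 5*t**3
The correct value should be: 4*t**3

Explanation: The coefficient 4 was incorrectly written as 5: the term 4*t**3 was incorrectly written as 5*t**3
The later steps are derived from this incorrect expression, so the error originates in Step 2.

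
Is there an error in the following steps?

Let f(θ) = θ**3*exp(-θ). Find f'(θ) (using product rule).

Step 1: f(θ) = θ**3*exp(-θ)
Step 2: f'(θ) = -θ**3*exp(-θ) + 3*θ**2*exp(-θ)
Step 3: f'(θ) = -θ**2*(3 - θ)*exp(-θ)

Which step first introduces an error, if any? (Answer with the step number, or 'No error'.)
Step 3

Step 3 is incorrect due to a sign flip.
The step shows: -θ**2*(3 - θ)*exp(-θ)
The correct value should be: θ**2*(3 - θ)*exp(-θ)

Explanation: The sign of the whole expression was flipped: the term θ**2*(3 - θ)*exp(-θ) was incorrectly written as -θ**2*(3 - θ)*exp(-θ)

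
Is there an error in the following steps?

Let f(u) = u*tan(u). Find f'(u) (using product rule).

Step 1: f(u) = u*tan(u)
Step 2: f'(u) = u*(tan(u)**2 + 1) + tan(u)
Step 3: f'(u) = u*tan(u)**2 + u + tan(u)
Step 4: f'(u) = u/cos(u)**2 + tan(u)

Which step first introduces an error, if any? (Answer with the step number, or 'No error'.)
No error

All steps in this derivation are correct.
The final answer f'(u) = u/cos(u)**2 + tan(u) is valid.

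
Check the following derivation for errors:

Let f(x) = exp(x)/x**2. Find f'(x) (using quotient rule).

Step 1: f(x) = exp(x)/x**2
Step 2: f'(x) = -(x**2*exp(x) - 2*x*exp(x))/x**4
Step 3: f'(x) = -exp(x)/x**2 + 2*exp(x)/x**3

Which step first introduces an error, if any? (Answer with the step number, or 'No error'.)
Step 2

Step 2 is incorrect due to a sign flip.
The step shows: -(x**2*exp(x) - 2*x*exp(x))/x**4
The correct value should be: (x**2*exp(x) - 2*x*exp(x))/x**4

Explanation: The sign of the whole expression was flipped: the term (x**2*exp(x) - 2*x*exp(x))/x**4 was incorrectly written as -(x**2*exp(x) - 2*x*exp(x))/x**4
The later steps are derived from this incorrect expression, so the error originates in Step 2.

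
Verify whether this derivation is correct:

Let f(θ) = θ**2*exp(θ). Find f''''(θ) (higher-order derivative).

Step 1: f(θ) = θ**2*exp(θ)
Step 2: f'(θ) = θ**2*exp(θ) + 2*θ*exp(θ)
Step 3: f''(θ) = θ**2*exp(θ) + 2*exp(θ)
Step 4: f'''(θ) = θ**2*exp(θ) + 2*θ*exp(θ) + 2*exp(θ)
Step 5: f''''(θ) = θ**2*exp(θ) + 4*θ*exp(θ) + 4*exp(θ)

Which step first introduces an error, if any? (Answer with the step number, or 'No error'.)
Step 3

Step 3 is incorrect due to a dropped term.
The step shows: θ**2*exp(θ) + 2*exp(θ)
The correct value should be: θ**2*exp(θ) + 4*θ*exp(θ) + 2*exp(θ)

Explanation: A term was dropped: the term 4*θ*exp(θ) was incorrectly omitted
The later steps are derived from this incorrect expression, so the error originates in Step 3.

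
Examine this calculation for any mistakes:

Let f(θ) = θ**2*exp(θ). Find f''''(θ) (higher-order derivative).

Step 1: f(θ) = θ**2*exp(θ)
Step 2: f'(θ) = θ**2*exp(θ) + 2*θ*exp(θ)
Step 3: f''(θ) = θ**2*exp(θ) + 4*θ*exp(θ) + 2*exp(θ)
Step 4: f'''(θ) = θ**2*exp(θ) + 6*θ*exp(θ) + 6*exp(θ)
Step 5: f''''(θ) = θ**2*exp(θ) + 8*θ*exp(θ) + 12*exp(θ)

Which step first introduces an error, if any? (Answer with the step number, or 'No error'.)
No error

All steps in this derivation are correct.
The final answer f''''(θ) = θ**2*exp(θ) + 8*θ*exp(θ) + 12*exp(θ) is valid.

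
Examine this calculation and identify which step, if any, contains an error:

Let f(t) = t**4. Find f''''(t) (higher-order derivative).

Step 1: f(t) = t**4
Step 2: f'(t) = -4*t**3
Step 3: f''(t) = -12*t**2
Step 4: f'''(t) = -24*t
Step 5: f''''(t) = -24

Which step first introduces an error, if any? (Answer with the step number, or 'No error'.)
Step 2

Step 2 is incorrect due to a sign flip.
The step shows: -4*t**3
The correct value should be: 4*t**3

Explanation: The sign of the whole expression was flipped: the term 4*t**3 was incorrectly written as -4*t**3
The later steps are derived from this incorrect expression, so the error originates in Step 2.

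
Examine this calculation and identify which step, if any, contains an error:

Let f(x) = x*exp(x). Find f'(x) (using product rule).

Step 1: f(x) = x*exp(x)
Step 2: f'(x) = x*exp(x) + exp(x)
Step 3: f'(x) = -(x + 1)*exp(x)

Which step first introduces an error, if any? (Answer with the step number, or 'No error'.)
Step 3

Step 3 is incorrect due to a sign flip.
The step shows: -(x + 1)*exp(x)
The correct value should be: (x + 1)*exp(x)

Explanation: The sign of the whole expression was flipped: the term (x + 1)*exp(x) was incorrectly written as -(x + 1)*exp(x)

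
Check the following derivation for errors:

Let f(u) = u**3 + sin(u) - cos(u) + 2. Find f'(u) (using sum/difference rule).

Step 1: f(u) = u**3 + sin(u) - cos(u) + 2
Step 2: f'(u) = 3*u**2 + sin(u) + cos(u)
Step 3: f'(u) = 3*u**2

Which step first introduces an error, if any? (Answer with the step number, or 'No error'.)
Step 3

Step 3 is incorrect due to a dropped term.
The step shows: 3*u**2
The correct value should be: 3*u**2 + sqrt(2)*sin(u + pi/4)

Explanation: A term was dropped: the term sqrt(2)*sin(u + pi/4) was incorrectly omitted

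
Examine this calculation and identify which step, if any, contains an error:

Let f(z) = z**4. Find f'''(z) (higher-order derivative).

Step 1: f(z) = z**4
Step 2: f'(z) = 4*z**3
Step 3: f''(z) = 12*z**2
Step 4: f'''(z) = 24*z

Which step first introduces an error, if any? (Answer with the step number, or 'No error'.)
No error

All steps in this derivation are correct.
The final answer f'''(z) = 24*z is valid.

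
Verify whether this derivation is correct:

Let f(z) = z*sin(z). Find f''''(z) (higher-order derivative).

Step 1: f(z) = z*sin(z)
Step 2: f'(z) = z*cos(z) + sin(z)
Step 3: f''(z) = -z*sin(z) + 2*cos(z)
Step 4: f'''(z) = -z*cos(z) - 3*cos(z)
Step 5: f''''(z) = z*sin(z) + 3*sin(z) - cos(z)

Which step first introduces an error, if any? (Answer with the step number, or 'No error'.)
Step 4

Step 4 is incorrect due to a wrong trig function.
The step shows: -z*cos(z) - 3*cos(z)
The correct value should be: -z*cos(z) - 3*sin(z)

Explanation: sin(z) was incorrectly written as cos(z): the term -3*sin(z) was incorrectly written as -3*cos(z)
The later steps are derived from this incorrect expression, so the error originates in Step 4.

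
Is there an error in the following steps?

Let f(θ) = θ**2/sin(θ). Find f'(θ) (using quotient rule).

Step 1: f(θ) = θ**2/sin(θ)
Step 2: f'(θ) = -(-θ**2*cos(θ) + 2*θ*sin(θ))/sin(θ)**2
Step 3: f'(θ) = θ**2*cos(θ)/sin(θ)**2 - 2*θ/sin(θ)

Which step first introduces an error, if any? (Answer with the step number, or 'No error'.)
Step 2

Step 2 is incorrect due to a sign flip.
The step shows: -(-θ**2*cos(θ) + 2*θ*sin(θ))/sin(θ)**2
The correct value should be: (-θ**2*cos(θ) + 2*θ*sin(θ))/sin(θ)**2

Explanation: The sign of the whole expression was flipped: the term (-θ**2*cos(θ) + 2*θ*sin(θ))/sin(θ)**2 was incorrectly written as -(-θ**2*cos(θ) + 2*θ*sin(θ))/sin(θ)**2
The later steps are derived from this incorrect expression, so the error originates in Step 2.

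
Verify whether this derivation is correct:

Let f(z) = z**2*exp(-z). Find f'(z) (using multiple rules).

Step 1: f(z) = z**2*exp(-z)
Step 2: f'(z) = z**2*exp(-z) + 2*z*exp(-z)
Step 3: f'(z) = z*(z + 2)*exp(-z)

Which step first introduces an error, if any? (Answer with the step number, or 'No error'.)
Step 2

Step 2 is incorrect due to a sign flip.
The step shows: z**2*exp(-z) + 2*z*exp(-z)
The correct value should be: -z**2*exp(-z) + 2*z*exp(-z)

Explanation: The sign of one term was flipped: the term -z**2*exp(-z) was incorrectly written as z**2*exp(-z)
The later steps are derived from this incorrect expression, so the error originates in Step 2.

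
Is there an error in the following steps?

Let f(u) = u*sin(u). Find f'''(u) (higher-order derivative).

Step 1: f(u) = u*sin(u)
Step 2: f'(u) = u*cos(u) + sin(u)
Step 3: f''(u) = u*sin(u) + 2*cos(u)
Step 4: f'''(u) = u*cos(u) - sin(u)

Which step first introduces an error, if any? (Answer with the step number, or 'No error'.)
Step 3

Step 3 is incorrect due to a sign flip.
The step shows: u*sin(u) + 2*cos(u)
The correct value should be: -u*sin(u) + 2*cos(u)

Explanation: The sign of one term was flipped: the term -u*sin(u) was incorrectly written as u*sin(u)
The later steps are derived from this incorrect expression, so the error originates in Step 3.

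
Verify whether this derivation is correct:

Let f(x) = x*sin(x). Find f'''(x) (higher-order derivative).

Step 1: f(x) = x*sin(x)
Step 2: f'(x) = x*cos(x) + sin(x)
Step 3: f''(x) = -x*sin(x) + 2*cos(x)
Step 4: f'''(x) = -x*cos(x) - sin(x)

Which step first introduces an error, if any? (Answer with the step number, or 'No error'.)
Step 4

Step 4 is incorrect due to a wrong coefficient.
The step shows: -x*cos(x) - sin(x)
The correct value should be: -x*cos(x) - 3*sin(x)

Explanation: The coefficient -3 was incorrectly written as -1: the term -3*sin(x) was incorrectly written as -sin(x)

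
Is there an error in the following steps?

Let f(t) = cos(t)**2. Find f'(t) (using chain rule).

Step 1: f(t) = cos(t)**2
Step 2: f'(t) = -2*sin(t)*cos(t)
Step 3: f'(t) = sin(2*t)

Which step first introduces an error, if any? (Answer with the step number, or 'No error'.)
Step 3

Step 3 is incorrect due to a sign flip.
The step shows: sin(2*t)
The correct value should be: -sin(2*t)

Explanation: The sign of the whole expression was flipped: the term -sin(2*t) was incorrectly written as sin(2*t)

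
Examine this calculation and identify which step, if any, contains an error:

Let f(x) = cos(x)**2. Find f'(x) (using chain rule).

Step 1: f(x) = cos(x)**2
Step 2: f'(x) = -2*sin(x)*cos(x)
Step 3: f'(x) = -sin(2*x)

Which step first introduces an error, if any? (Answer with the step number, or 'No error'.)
No error

All steps in this derivation are correct.
The final answer f'(x) = -sin(2*x) is valid.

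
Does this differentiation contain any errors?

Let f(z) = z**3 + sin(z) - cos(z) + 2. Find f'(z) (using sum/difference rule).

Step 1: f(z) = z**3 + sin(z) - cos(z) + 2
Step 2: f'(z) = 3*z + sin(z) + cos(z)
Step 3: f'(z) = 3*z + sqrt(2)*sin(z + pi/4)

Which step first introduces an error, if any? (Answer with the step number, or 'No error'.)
Step 2

Step 2 is incorrect due to a wrong exponent.
The step shows: 3*z + sin(z) + cos(z)
The correct value should be: 3*z**2 + sin(z) + cos(z)

Explanation: The exponent 2 on z was incorrectly written as 1: the term 3*z**2 was incorrectly written as 3*z
The later steps are derived from this incorrect expression, so the error originates in Step 2.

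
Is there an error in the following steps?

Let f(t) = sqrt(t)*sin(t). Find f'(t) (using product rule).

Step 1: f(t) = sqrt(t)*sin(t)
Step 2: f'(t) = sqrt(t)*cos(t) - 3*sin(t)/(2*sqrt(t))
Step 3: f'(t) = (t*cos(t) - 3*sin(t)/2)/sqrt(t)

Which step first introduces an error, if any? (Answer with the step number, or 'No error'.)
Step 2

Step 2 is incorrect due to a wrong coefficient.
The step shows: sqrt(t)*cos(t) - 3*sin(t)/(2*sqrt(t))
The correct value should be: sqrt(t)*cos(t) + sin(t)/(2*sqrt(t))

Explanation: The coefficient 1/2 was incorrectly written as -3/2: the term sin(t)/(2*sqrt(t)) was incorrectly written as -3*sin(t)/(2*sqrt(t))
The later steps are derived from this incorrect expression, so the error originates in Step 2.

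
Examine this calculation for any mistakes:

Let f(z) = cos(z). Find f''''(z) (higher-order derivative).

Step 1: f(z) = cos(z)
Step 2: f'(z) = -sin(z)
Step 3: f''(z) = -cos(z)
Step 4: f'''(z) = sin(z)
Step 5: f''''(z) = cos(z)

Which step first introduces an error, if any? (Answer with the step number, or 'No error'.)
No error

All steps in this derivation are correct.
The final answer f''''(z) = cos(z) is valid.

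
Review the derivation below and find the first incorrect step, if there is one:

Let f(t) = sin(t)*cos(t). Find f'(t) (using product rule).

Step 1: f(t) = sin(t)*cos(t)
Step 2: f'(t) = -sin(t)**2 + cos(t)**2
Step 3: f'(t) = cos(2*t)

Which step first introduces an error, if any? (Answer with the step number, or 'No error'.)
No error

All steps in this derivation are correct.
The final answer f'(t) = cos(2*t) is valid.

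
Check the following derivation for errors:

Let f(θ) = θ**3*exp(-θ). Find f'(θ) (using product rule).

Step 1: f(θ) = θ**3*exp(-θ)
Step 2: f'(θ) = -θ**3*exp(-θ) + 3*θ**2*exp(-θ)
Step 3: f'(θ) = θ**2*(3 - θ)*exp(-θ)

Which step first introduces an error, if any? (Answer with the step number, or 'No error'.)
No error

All steps in this derivation are correct.
The final answer f'(θ) = θ**2*(3 - θ)*exp(-θ) is valid.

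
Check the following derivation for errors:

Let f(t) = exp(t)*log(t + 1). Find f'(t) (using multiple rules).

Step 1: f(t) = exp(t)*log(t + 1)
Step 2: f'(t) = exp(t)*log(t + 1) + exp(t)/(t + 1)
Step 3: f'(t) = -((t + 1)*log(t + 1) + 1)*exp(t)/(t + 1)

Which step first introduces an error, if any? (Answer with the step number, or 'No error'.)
Step 3

Step 3 is incorrect due to a sign flip.
The step shows: -((t + 1)*log(t + 1) + 1)*exp(t)/(t + 1)
The correct value should be: ((t + 1)*log(t + 1) + 1)*exp(t)/(t + 1)

Explanation: The sign of the whole expression was flipped: the term ((t + 1)*log(t + 1) + 1)*exp(t)/(t + 1) was incorrectly written as -((t + 1)*log(t + 1) + 1)*exp(t)/(t + 1)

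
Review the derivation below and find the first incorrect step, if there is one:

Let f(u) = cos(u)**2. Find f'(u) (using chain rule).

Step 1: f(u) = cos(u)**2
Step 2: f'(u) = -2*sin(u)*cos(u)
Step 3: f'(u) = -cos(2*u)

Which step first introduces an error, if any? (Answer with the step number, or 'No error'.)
Step 3

Step 3 is incorrect due to a wrong trig function.
The step shows: -cos(2*u)
The correct value should be: -sin(2*u)

Explanation: sin(2*u) was incorrectly written as cos(2*u): the term -sin(2*u) was incorrectly written as -cos(2*u)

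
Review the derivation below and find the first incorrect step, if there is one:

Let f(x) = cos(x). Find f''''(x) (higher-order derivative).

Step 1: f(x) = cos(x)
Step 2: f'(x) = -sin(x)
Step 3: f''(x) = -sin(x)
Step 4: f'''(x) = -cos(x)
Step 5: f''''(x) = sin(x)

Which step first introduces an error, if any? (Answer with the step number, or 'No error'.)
Step 3

Step 3 is incorrect due to a wrong trig function.
The step shows: -sin(x)
The correct value should be: -cos(x)

Explanation: cos(x) was incorrectly written as sin(x): the term -cos(x) was incorrectly written as -sin(x)
The later steps are derived from this incorrect expression, so the error originates in Step 3.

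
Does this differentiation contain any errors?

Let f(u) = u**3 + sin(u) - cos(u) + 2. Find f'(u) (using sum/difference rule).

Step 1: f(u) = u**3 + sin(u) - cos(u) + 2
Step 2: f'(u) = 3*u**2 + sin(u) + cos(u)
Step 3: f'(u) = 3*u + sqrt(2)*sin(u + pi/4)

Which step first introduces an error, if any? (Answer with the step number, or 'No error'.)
Step 3

Step 3 is incorrect due to a wrong exponent.
The step shows: 3*u + sqrt(2)*sin(u + pi/4)
The correct value should be: 3*u**2 + sqrt(2)*sin(u + pi/4)

Explanation: The exponent 2 on u was incorrectly written as 1: the term 3*u**2 was incorrectly written as 3*u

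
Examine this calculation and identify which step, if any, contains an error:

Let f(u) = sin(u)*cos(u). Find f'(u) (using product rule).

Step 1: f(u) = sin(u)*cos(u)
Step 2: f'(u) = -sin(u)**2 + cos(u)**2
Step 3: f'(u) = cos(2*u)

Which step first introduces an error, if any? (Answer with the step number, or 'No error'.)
No error

All steps in this derivation are correct.
The final answer f'(u) = cos(2*u) is valid.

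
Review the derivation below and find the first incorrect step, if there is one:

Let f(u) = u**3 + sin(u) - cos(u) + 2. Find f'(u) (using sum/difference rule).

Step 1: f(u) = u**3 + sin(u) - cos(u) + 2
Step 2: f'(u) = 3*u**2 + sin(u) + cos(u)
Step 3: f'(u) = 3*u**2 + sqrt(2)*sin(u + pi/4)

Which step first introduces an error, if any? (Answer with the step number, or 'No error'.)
No error

All steps in this derivation are correct.
The final answer f'(u) = 3*u**2 + sqrt(2)*sin(u + pi/4) is valid.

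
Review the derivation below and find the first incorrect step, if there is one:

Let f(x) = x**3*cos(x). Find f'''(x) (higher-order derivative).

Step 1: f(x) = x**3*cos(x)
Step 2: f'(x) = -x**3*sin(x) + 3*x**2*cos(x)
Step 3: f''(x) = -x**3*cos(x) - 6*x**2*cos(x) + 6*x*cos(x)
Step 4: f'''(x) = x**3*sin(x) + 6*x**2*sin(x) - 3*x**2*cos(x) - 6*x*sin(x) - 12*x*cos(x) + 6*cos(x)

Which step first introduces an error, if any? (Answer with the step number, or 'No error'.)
Step 3

Step 3 is incorrect due to a wrong trig function.
The step shows: -x**3*cos(x) - 6*x**2*cos(x) + 6*x*cos(x)
The correct value should be: -x**3*cos(x) - 6*x**2*sin(x) + 6*x*cos(x)

Explanation: sin(x) was incorrectly written as cos(x): the term -6*x**2*sin(x) was incorrectly written as -6*x**2*cos(x)
The later steps are derived from this incorrect expression, so the error originates in Step 3.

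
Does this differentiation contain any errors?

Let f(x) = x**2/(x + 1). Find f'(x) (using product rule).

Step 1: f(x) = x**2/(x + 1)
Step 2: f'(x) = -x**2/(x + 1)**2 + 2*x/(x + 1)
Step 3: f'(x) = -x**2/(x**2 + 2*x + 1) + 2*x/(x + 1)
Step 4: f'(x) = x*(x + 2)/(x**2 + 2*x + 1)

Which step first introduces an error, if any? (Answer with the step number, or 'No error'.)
No error

All steps in this derivation are correct.
The final answer f'(x) = x*(x + 2)/(x**2 + 2*x + 1) is valid.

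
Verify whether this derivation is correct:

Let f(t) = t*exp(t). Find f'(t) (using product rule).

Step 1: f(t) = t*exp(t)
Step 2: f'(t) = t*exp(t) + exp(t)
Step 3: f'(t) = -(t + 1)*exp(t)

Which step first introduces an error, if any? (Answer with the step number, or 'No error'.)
Step 3

Step 3 is incorrect due to a sign flip.
The step shows: -(t + 1)*exp(t)
The correct value should be: (t + 1)*exp(t)

Explanation: The sign of the whole expression was flipped: the term (t + 1)*exp(t) was incorrectly written as -(t + 1)*exp(t)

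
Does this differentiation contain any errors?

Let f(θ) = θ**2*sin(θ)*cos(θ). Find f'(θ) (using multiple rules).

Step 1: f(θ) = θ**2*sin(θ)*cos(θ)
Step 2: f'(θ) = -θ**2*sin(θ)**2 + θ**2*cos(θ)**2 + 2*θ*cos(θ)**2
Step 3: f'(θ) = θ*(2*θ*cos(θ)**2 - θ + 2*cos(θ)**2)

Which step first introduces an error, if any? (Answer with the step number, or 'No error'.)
Step 2

Step 2 is incorrect due to a wrong trig function.
The step shows: -θ**2*sin(θ)**2 + θ**2*cos(θ)**2 + 2*θ*cos(θ)**2
The correct value should be: -θ**2*sin(θ)**2 + θ**2*cos(θ)**2 + 2*θ*sin(θ)*cos(θ)

Explanation: sin(θ) was incorrectly written as cos(θ): the term 2*θ*sin(θ)*cos(θ) was incorrectly written as 2*θ*cos(θ)**2
The later steps are derived from this incorrect expression, so the error originates in Step 2.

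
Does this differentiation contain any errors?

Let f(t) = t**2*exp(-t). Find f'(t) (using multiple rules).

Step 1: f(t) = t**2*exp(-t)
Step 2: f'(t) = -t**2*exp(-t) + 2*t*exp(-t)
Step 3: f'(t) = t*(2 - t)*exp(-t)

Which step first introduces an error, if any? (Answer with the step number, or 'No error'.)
No error

All steps in this derivation are correct.
The final answer f'(t) = t*(2 - t)*exp(-t) is valid.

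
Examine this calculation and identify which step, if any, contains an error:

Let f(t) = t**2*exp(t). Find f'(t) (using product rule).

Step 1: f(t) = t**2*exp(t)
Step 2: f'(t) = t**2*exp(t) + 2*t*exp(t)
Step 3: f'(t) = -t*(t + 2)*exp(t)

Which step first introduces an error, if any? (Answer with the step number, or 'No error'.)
Step 3

Step 3 is incorrect due to a sign flip.
The step shows: -t*(t + 2)*exp(t)
The correct value should be: t*(t + 2)*exp(t)

Explanation: The sign of the whole expression was flipped: the term t*(t + 2)*exp(t) was incorrectly written as -t*(t + 2)*exp(t)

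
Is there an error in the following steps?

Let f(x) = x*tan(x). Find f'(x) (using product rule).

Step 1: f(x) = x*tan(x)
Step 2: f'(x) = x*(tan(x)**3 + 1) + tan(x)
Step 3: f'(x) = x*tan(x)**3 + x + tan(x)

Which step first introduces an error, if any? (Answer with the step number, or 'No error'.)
Step 2

Step 2 is incorrect due to a wrong exponent.
The step shows: x*(tan(x)**3 + 1) + tan(x)
The correct value should be: x*(tan(x)**2 + 1) + tan(x)

Explanation: The exponent 2 on tan(x) was incorrectly written as 3: the term x*(tan(x)**2 + 1) was incorrectly written as x*(tan(x)**3 + 1)
The later steps are derived from this incorrect expression, so the error originates in Step 2.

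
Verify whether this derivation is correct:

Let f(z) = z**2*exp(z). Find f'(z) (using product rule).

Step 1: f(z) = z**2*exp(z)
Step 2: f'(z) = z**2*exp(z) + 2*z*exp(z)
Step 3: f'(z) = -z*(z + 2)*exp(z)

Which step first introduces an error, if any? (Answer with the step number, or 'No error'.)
Step 3

Step 3 is incorrect due to a sign flip.
The step shows: -z*(z + 2)*exp(z)
The correct value should be: z*(z + 2)*exp(z)

Explanation: The sign of the whole expression was flipped: the term z*(z + 2)*exp(z) was incorrectly written as -z*(z + 2)*exp(z)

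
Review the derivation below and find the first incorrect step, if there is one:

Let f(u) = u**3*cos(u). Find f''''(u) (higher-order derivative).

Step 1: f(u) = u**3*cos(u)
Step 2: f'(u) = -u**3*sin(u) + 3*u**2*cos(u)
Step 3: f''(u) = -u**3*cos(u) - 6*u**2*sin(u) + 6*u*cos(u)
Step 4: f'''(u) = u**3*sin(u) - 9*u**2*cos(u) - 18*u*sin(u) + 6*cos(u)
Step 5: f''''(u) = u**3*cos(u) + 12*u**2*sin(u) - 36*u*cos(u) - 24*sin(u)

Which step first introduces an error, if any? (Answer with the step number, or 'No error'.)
No error

All steps in this derivation are correct.
The final answer f''''(u) = u**3*cos(u) + 12*u**2*sin(u) - 36*u*cos(u) - 24*sin(u) is valid.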